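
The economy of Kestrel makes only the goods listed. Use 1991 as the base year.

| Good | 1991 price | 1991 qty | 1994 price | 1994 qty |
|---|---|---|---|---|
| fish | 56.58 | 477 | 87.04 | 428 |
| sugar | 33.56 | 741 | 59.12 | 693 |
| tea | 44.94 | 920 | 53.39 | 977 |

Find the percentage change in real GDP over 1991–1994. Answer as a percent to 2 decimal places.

-1.95%

Real GDP 1991 = Nominal GDP 1991 = 56.58·477 + 33.56·741 + 44.94·920 = 93201.42.
Real GDP 1994 (at 1991 prices) = 56.58·428 + 33.56·693 + 44.94·977 = 91379.70.
Real growth = 91379.70/93201.42 − 1 = -0.0195.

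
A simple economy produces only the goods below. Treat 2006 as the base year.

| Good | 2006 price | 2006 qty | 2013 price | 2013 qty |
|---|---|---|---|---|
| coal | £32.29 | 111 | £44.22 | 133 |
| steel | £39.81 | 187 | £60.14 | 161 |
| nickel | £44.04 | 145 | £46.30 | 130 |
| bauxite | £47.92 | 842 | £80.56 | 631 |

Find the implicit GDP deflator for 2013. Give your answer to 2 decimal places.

Nominal GDP 2013 = 44.22·133 + 60.14·161 + 46.30·130 + 80.56·631 = 72416.16.
Real GDP 2013 (at 2006 prices) = 32.29·133 + 39.81·161 + 44.04·130 + 47.92·631 = 46666.70.
Deflator = Nominal/Real × 100 = 72416.16/46666.70 × 100 = 155.177.

155.18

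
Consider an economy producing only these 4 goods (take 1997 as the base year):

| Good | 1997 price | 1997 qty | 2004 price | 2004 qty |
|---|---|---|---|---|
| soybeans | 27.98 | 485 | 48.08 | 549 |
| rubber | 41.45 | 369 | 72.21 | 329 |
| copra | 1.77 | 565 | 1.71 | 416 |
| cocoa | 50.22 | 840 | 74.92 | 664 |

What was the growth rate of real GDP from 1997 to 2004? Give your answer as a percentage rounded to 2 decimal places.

Real GDP 1997 = Nominal GDP 1997 = 27.98·485 + 41.45·369 + 1.77·565 + 50.22·840 = 72050.20.
Real GDP 2004 (at 1997 prices) = 27.98·549 + 41.45·329 + 1.77·416 + 50.22·664 = 63080.47.
Real growth = 63080.47/72050.20 − 1 = -0.1245.

-12.45%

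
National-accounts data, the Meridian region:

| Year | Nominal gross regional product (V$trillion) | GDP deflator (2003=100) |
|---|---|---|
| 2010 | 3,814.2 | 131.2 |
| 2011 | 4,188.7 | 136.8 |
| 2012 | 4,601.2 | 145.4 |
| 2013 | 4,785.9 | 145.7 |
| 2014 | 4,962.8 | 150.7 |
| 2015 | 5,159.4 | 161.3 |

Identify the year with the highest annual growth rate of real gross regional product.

2011: real = 4188.7/1.368 = 3061.92; growth vs 2010 (2907.16) = 5.32%.
2012: real = 4601.2/1.454 = 3164.51; growth vs 2011 (3061.92) = 3.35%.
2013: real = 4785.9/1.457 = 3284.76; growth vs 2012 (3164.51) = 3.80%.
2014: real = 4962.8/1.507 = 3293.17; growth vs 2013 (3284.76) = 0.26%.
2015: real = 5159.4/1.613 = 3198.64; growth vs 2014 (3293.17) = -2.87%.

2011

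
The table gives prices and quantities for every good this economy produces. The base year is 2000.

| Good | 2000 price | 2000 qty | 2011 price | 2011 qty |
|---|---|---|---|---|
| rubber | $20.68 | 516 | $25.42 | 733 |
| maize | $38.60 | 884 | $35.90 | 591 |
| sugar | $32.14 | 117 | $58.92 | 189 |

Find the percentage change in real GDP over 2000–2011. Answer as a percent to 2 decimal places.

Real GDP 2000 = Nominal GDP 2000 = 20.68·516 + 38.60·884 + 32.14·117 = 48553.66.
Real GDP 2011 (at 2000 prices) = 20.68·733 + 38.60·591 + 32.14·189 = 44045.50.
Real growth = 44045.50/48553.66 − 1 = -0.0928.

-9.28%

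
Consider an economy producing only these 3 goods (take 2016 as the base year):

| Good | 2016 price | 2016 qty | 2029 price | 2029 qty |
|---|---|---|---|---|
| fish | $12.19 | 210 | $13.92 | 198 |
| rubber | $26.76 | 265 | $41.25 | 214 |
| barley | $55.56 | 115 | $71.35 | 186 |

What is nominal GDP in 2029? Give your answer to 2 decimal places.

$24854.76

Nominal GDP 2029 = Σ (p_2029 × q_2029) = 13.92·198 + 41.25·214 + 71.35·186 = 24854.76.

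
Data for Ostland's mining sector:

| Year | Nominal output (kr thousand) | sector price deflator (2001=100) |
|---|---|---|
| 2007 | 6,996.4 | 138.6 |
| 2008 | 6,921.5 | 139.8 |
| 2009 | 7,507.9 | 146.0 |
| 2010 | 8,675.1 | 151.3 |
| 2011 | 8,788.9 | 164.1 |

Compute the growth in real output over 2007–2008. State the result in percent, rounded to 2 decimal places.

-1.92%

Real output 2007 = 6996.4/1.386 = 5047.91.
Real output 2008 = 6921.5/1.398 = 4951.00.
Change = 4951.00/5047.91 − 1 = -0.0192.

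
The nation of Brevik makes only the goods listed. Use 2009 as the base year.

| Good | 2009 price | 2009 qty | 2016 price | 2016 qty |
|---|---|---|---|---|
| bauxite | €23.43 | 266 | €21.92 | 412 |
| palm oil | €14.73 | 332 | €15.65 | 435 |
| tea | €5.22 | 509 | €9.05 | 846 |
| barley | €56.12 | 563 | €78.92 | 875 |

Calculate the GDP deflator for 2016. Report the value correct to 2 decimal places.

133.01

Nominal GDP 2016 = 21.92·412 + 15.65·435 + 9.05·846 + 78.92·875 = 92550.09.
Real GDP 2016 (at 2009 prices) = 23.43·412 + 14.73·435 + 5.22·846 + 56.12·875 = 69581.83.
Deflator = Nominal/Real × 100 = 92550.09/69581.83 × 100 = 133.009.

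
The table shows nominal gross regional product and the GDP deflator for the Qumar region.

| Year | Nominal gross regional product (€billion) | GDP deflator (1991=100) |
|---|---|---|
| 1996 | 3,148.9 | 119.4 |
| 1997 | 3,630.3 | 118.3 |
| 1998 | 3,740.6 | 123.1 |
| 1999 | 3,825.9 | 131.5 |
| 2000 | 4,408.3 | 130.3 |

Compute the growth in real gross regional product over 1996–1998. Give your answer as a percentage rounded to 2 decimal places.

15.22%

Real gross regional product 1996 = 3148.9/1.194 = 2637.27.
Real gross regional product 1998 = 3740.6/1.231 = 3038.67.
Change = 3038.67/2637.27 − 1 = 0.1522.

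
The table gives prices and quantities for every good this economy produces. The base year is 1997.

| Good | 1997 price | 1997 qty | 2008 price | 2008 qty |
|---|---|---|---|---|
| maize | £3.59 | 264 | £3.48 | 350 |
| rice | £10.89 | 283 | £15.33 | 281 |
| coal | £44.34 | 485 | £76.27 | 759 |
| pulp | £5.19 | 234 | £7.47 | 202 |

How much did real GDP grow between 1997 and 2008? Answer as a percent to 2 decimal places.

Real GDP 1997 = Nominal GDP 1997 = 3.59·264 + 10.89·283 + 44.34·485 + 5.19·234 = 26748.99.
Real GDP 2008 (at 1997 prices) = 3.59·350 + 10.89·281 + 44.34·759 + 5.19·202 = 39019.03.
Real growth = 39019.03/26748.99 − 1 = 0.4587.

45.87%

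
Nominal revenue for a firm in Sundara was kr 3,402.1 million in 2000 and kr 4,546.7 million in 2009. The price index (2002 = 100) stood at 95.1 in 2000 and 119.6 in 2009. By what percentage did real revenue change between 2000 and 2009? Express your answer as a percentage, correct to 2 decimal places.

Deflate each year: 2000 → 3402.1/0.951 = 3577.39; 2009 → 4546.7/1.196 = 3801.59.
So real revenue changed by 3801.59/3577.39 − 1 = 0.0627, i.e. 6.27%.

6.27%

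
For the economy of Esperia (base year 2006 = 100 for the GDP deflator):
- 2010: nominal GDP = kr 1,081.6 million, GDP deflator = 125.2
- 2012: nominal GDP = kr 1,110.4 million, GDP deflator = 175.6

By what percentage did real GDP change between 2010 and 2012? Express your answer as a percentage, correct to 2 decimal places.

Deflate each year: 2010 → 1081.6/1.252 = 863.90; 2012 → 1110.4/1.756 = 632.35.
So real GDP changed by 632.35/863.90 − 1 = -0.2680, i.e. -26.80%.

-26.80%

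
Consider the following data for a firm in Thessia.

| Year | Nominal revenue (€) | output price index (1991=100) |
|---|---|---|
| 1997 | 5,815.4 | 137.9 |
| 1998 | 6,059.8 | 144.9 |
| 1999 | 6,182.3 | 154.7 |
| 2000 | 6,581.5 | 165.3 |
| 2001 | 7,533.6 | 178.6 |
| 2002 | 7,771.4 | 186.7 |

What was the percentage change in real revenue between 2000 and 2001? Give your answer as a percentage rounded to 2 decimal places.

Real revenue 2000 = 6581.5/1.653 = 3981.55.
Real revenue 2001 = 7533.6/1.786 = 4218.14.
Change = 4218.14/3981.55 − 1 = 0.0594.

5.94%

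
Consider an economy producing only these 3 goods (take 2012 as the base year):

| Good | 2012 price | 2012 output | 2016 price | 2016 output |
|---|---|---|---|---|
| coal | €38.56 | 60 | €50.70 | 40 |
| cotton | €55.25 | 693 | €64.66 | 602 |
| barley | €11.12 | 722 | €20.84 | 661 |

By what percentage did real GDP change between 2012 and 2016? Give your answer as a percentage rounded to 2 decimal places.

Real GDP 2012 = Nominal GDP 2012 = 38.56·60 + 55.25·693 + 11.12·722 = 48630.49.
Real GDP 2016 (at 2012 prices) = 38.56·40 + 55.25·602 + 11.12·661 = 42153.22.
Real growth = 42153.22/48630.49 − 1 = -0.1332.

-13.32%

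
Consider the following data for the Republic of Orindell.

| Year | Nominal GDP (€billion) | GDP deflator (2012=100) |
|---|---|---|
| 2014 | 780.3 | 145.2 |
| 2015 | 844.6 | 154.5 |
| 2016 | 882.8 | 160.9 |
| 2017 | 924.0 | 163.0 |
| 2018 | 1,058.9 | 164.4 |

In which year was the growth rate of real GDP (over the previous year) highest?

2018

2015: real = 844.6/1.545 = 546.67; growth vs 2014 (537.40) = 1.72%.
2016: real = 882.8/1.609 = 548.66; growth vs 2015 (546.67) = 0.36%.
2017: real = 924.0/1.630 = 566.87; growth vs 2016 (548.66) = 3.32%.
2018: real = 1058.9/1.644 = 644.10; growth vs 2017 (566.87) = 13.62%.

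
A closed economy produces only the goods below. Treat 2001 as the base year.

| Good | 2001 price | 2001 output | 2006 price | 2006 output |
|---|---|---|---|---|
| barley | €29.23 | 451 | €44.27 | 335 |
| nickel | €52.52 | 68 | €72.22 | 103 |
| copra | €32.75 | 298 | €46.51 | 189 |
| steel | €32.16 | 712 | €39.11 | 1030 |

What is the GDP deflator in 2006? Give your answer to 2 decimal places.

Nominal GDP 2006 = 44.27·335 + 72.22·103 + 46.51·189 + 39.11·1030 = 71342.80.
Real GDP 2006 (at 2001 prices) = 29.23·335 + 52.52·103 + 32.75·189 + 32.16·1030 = 54516.16.
Deflator = Nominal/Real × 100 = 71342.80/54516.16 × 100 = 130.865.

130.87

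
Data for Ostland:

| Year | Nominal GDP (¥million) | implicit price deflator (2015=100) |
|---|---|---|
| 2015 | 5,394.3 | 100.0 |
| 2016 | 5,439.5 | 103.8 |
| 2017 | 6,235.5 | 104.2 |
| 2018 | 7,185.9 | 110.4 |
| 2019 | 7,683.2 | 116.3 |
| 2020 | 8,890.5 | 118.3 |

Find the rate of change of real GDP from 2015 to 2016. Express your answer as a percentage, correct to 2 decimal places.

Real GDP 2015 = 5394.3/1.000 = 5394.30.
Real GDP 2016 = 5439.5/1.038 = 5240.37.
Change = 5240.37/5394.30 − 1 = -0.0285.

-2.85%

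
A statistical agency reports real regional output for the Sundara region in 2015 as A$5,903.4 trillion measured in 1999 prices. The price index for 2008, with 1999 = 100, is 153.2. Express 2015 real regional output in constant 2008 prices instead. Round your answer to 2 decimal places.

Real regional output in 2008 prices = Real regional output in 1999 prices × (P_2008/P_1999) = 5903.4 × 1.532 = 9044.01.

A$9,044.01 trillion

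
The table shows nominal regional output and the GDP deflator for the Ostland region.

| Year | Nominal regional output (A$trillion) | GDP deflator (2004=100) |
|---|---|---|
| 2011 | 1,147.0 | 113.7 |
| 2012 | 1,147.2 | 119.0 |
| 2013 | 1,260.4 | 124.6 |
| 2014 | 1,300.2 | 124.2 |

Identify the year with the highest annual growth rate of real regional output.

2013

2012: real = 1147.2/1.190 = 964.03; growth vs 2011 (1008.80) = -4.44%.
2013: real = 1260.4/1.246 = 1011.56; growth vs 2012 (964.03) = 4.93%.
2014: real = 1300.2/1.242 = 1046.86; growth vs 2013 (1011.56) = 3.49%.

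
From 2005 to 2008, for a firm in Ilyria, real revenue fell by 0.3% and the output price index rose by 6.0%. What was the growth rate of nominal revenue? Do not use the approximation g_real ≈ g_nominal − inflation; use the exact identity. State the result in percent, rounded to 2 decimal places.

(1 + g_nom) = (1 + g_real)(1 + π) = 0.9970 × 1.0600 = 1.05682.

5.68%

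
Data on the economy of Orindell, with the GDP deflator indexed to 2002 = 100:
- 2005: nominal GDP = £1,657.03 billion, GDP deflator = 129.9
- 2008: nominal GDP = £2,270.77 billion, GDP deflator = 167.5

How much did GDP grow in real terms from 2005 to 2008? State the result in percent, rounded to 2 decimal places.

Real GDP 2005 = 1657.03 / 1.299 = 1275.62.
Real GDP 2008 = 2270.77 / 1.675 = 1355.68.
Real growth = 1355.68 / 1275.62 − 1 = 0.0628.

6.28%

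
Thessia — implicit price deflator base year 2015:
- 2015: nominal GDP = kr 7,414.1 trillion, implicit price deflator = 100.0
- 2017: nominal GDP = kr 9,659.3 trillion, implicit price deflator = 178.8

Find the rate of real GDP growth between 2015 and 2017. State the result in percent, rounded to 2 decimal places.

-27.13%

Real GDP 2015 = 7414.1 / 1.000 = 7414.10.
Real GDP 2017 = 9659.3 / 1.788 = 5402.29.
Real growth = 5402.29 / 7414.10 − 1 = -0.2713.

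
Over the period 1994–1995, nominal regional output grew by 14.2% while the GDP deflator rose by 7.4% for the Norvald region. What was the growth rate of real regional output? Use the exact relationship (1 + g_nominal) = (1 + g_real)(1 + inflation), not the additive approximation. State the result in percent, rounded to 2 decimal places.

6.33%

(1 + g_nom) = (1 + g_real)(1 + π), so g_real = 1.1420 / 1.0740 − 1 = 0.06331.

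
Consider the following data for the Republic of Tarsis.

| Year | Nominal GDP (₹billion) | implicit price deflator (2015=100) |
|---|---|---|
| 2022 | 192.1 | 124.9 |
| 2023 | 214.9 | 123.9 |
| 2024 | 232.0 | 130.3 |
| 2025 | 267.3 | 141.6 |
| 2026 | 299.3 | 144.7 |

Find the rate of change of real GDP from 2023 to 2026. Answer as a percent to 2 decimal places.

Real GDP 2023 = 214.9/1.239 = 173.45.
Real GDP 2026 = 299.3/1.447 = 206.84.
Change = 206.84/173.45 − 1 = 0.1925.

19.25%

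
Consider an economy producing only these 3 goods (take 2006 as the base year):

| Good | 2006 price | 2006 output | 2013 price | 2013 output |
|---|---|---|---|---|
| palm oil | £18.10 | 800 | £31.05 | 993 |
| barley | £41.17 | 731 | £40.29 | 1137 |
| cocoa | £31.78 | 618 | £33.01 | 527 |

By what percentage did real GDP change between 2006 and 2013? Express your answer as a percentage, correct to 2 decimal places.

26.97%

Real GDP 2006 = Nominal GDP 2006 = 18.10·800 + 41.17·731 + 31.78·618 = 64215.31.
Real GDP 2013 (at 2006 prices) = 18.10·993 + 41.17·1137 + 31.78·527 = 81531.65.
Real growth = 81531.65/64215.31 − 1 = 0.2697.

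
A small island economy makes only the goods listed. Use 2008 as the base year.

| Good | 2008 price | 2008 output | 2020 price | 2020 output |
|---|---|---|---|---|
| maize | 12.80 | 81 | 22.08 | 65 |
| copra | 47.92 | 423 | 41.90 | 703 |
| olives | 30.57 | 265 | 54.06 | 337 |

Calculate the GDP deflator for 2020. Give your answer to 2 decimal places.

109.57

Nominal GDP 2020 = 22.08·65 + 41.90·703 + 54.06·337 = 49109.12.
Real GDP 2020 (at 2008 prices) = 12.80·65 + 47.92·703 + 30.57·337 = 44821.85.
Deflator = Nominal/Real × 100 = 49109.12/44821.85 × 100 = 109.565.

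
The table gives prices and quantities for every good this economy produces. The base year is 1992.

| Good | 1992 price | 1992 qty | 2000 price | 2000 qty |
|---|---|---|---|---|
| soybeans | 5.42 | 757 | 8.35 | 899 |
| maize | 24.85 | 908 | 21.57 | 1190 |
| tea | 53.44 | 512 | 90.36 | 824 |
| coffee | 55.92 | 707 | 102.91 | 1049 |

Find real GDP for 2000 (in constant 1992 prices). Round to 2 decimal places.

137138.72

Real GDP 2000 = Σ (p_1992 × q_2000) = 5.42·899 + 24.85·1190 + 53.44·824 + 55.92·1049 = 137138.72.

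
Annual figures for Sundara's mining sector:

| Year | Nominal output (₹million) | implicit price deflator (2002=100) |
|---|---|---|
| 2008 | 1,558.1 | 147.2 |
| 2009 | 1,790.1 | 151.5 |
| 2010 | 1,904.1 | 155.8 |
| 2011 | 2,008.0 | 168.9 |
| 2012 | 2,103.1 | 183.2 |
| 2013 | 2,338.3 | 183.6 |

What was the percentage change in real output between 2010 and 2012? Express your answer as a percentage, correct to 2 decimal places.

Real output 2010 = 1904.1/1.558 = 1222.14.
Real output 2012 = 2103.1/1.832 = 1147.98.
Change = 1147.98/1222.14 − 1 = -0.0607.

-6.07%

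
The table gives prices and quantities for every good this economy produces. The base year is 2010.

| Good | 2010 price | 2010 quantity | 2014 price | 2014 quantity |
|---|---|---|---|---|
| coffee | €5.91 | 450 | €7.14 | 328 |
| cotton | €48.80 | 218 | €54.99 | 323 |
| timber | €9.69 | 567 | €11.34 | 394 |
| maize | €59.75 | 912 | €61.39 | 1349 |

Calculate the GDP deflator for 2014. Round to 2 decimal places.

Nominal GDP 2014 = 7.14·328 + 54.99·323 + 11.34·394 + 61.39·1349 = 107386.76.
Real GDP 2014 (at 2010 prices) = 5.91·328 + 48.80·323 + 9.69·394 + 59.75·1349 = 102121.49.
Deflator = Nominal/Real × 100 = 107386.76/102121.49 × 100 = 105.156.

105.16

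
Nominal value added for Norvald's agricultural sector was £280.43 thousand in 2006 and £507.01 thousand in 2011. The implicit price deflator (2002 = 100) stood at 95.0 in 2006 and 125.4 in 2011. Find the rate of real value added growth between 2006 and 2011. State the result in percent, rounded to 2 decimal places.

Deflate each year: 2006 → 280.43/0.950 = 295.19; 2011 → 507.01/1.254 = 404.31.
So real value added changed by 404.31/295.19 − 1 = 0.3697, i.e. 36.97%.

36.97%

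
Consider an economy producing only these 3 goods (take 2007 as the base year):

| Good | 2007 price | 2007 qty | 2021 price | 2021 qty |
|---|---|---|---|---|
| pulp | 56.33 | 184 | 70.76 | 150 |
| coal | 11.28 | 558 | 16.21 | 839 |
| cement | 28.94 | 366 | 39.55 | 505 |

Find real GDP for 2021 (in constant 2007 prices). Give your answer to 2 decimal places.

Real GDP 2021 = Σ (p_2007 × q_2021) = 56.33·150 + 11.28·839 + 28.94·505 = 32528.12.

32528.12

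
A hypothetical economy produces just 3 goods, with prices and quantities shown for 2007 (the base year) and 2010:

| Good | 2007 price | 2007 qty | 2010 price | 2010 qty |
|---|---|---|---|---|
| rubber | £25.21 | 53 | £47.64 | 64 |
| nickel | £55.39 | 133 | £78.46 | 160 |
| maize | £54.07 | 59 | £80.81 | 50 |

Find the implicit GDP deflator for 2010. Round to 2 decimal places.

Nominal GDP 2010 = 47.64·64 + 78.46·160 + 80.81·50 = 19643.06.
Real GDP 2010 (at 2007 prices) = 25.21·64 + 55.39·160 + 54.07·50 = 13179.34.
Deflator = Nominal/Real × 100 = 19643.06/13179.34 × 100 = 149.044.

149.04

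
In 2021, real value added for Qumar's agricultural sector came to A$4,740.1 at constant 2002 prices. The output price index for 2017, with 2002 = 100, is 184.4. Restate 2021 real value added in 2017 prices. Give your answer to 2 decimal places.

Real value added in 2017 prices = Real value added in 2002 prices × (P_2017/P_2002) = 4740.1 × 1.844 = 8740.74.

A$8,740.74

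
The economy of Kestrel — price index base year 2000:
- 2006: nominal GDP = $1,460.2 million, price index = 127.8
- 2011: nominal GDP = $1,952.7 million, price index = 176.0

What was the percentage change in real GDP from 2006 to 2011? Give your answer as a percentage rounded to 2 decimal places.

-2.90%

Real GDP 2006 = 1460.2 / 1.278 = 1142.57.
Real GDP 2011 = 1952.7 / 1.760 = 1109.49.
Real growth = 1109.49 / 1142.57 − 1 = -0.0290.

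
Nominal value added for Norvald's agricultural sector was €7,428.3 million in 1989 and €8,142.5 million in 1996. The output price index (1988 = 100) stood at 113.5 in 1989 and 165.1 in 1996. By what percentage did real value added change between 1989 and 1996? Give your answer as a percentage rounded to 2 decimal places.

Deflate each year: 1989 → 7428.3/1.135 = 6544.76; 1996 → 8142.5/1.651 = 4931.86.
So real value added changed by 4931.86/6544.76 − 1 = -0.2464, i.e. -24.64%.

-24.64%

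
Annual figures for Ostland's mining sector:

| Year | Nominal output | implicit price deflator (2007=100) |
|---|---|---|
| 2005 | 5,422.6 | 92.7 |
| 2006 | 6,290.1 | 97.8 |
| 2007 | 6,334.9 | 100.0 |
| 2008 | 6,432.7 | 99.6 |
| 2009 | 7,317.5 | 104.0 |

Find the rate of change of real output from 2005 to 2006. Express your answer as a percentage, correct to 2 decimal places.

Real output 2005 = 5422.6/0.927 = 5849.62.
Real output 2006 = 6290.1/0.978 = 6431.60.
Change = 6431.60/5849.62 − 1 = 0.0995.

9.95%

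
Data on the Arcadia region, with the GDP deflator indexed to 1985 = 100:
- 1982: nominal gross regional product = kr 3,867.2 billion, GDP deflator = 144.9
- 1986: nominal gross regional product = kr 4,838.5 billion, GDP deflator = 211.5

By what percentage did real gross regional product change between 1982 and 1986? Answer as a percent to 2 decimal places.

Deflate each year: 1982 → 3867.2/1.449 = 2668.88; 1986 → 4838.5/2.115 = 2287.71.
So real gross regional product changed by 2287.71/2668.88 − 1 = -0.1428, i.e. -14.28%.

-14.28%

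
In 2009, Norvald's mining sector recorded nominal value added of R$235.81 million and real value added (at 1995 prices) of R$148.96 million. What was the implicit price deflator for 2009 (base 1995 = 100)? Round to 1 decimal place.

implicit price deflator = (Nominal / Real) × 100 = 235.81 / 148.96 × 100 = 158.30.

158.3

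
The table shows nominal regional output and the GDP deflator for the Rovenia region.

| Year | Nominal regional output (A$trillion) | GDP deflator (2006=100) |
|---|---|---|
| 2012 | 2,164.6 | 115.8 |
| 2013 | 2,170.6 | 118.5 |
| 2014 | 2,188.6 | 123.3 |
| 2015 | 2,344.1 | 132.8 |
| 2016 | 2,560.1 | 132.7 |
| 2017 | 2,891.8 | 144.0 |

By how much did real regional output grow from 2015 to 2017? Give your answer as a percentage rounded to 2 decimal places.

Real regional output 2015 = 2344.1/1.328 = 1765.14.
Real regional output 2017 = 2891.8/1.440 = 2008.19.
Change = 2008.19/1765.14 − 1 = 0.1377.

13.77%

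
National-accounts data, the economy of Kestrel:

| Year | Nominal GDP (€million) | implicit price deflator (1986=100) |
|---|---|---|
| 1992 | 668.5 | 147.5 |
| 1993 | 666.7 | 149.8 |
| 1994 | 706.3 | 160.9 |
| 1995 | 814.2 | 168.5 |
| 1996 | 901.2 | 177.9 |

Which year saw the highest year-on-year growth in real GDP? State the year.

1993: real = 666.7/1.498 = 445.06; growth vs 1992 (453.22) = -1.80%.
1994: real = 706.3/1.609 = 438.97; growth vs 1993 (445.06) = -1.37%.
1995: real = 814.2/1.685 = 483.20; growth vs 1994 (438.97) = 10.08%.
1996: real = 901.2/1.779 = 506.58; growth vs 1995 (483.20) = 4.84%.

1995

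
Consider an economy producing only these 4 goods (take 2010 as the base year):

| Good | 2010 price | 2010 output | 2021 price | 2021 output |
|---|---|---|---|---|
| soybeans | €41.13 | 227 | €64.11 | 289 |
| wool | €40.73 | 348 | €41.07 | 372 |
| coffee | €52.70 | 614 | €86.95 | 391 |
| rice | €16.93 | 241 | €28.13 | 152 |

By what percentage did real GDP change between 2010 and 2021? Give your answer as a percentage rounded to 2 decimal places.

-16.23%

Real GDP 2010 = Nominal GDP 2010 = 41.13·227 + 40.73·348 + 52.70·614 + 16.93·241 = 59948.48.
Real GDP 2021 (at 2010 prices) = 41.13·289 + 40.73·372 + 52.70·391 + 16.93·152 = 50217.19.
Real growth = 50217.19/59948.48 − 1 = -0.1623.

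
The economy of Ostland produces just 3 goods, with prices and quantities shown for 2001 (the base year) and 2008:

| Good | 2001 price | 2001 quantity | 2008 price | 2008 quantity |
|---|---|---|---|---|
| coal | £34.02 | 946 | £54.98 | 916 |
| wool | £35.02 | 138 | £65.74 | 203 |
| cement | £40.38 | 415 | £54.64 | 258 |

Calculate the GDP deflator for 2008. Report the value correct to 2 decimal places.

Nominal GDP 2008 = 54.98·916 + 65.74·203 + 54.64·258 = 77804.02.
Real GDP 2008 (at 2001 prices) = 34.02·916 + 35.02·203 + 40.38·258 = 48689.42.
Deflator = Nominal/Real × 100 = 77804.02/48689.42 × 100 = 159.797.

159.80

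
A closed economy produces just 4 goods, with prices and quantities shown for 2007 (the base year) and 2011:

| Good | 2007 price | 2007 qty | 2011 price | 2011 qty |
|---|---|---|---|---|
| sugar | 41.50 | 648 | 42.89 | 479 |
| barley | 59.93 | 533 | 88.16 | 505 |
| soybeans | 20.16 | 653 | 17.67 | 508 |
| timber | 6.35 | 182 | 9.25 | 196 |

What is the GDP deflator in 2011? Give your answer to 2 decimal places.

Nominal GDP 2011 = 42.89·479 + 88.16·505 + 17.67·508 + 9.25·196 = 75854.47.
Real GDP 2011 (at 2007 prices) = 41.50·479 + 59.93·505 + 20.16·508 + 6.35·196 = 61629.03.
Deflator = Nominal/Real × 100 = 75854.47/61629.03 × 100 = 123.082.

123.08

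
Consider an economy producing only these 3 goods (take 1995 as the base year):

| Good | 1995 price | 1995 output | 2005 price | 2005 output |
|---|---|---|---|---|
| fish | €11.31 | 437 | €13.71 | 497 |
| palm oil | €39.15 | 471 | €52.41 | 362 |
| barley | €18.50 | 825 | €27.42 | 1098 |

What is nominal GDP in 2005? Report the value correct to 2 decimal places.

€55893.45

Nominal GDP 2005 = Σ (p_2005 × q_2005) = 13.71·497 + 52.41·362 + 27.42·1098 = 55893.45.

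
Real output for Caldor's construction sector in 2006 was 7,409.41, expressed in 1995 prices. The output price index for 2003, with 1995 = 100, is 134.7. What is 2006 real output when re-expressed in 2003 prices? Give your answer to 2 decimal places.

9,980.48

Real output in 2003 prices = Real output in 1995 prices × (P_2003/P_1995) = 7409.41 × 1.347 = 9980.48.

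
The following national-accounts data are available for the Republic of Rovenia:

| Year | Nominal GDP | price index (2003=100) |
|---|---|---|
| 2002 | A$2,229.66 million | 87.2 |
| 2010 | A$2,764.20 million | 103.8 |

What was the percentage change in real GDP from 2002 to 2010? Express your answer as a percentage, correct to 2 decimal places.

Deflate each year: 2002 → 2229.66/0.872 = 2556.95; 2010 → 2764.20/1.038 = 2663.01.
So real GDP changed by 2663.01/2556.95 − 1 = 0.0415, i.e. 4.15%.

4.15%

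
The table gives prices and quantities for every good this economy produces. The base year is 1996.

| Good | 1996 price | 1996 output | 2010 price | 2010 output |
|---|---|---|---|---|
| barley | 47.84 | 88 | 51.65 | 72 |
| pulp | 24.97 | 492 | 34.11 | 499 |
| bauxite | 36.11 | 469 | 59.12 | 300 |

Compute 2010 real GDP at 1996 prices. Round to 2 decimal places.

26737.51

Real GDP 2010 = Σ (p_1996 × q_2010) = 47.84·72 + 24.97·499 + 36.11·300 = 26737.51.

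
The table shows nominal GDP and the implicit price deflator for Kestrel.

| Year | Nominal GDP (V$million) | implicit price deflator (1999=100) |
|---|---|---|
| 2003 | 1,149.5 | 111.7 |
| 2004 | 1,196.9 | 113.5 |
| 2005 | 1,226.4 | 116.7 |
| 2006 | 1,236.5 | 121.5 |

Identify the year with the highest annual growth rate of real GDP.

2004: real = 1196.9/1.135 = 1054.54; growth vs 2003 (1029.10) = 2.47%.
2005: real = 1226.4/1.167 = 1050.90; growth vs 2004 (1054.54) = -0.35%.
2006: real = 1236.5/1.215 = 1017.70; growth vs 2005 (1050.90) = -3.16%.

2004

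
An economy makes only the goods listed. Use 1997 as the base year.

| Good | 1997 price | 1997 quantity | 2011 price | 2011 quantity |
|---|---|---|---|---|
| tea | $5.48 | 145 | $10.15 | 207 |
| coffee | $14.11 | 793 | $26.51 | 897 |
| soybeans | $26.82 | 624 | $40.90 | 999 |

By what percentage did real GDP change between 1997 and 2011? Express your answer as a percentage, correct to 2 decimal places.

41.31%

Real GDP 1997 = Nominal GDP 1997 = 5.48·145 + 14.11·793 + 26.82·624 = 28719.51.
Real GDP 2011 (at 1997 prices) = 5.48·207 + 14.11·897 + 26.82·999 = 40584.21.
Real growth = 40584.21/28719.51 − 1 = 0.4131.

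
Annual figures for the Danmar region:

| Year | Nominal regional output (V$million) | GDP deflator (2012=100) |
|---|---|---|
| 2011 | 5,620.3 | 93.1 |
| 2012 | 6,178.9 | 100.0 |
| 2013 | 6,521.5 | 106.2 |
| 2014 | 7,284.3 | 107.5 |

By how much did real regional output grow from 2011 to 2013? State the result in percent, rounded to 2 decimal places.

Real regional output 2011 = 5620.3/0.931 = 6036.84.
Real regional output 2013 = 6521.5/1.062 = 6140.77.
Change = 6140.77/6036.84 − 1 = 0.0172.

1.72%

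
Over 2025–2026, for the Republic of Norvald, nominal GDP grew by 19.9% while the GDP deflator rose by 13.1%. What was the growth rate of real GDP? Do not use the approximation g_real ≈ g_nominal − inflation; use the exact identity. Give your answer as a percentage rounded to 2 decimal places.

6.01%

(1 + g_nom) = (1 + g_real)(1 + π), so g_real = 1.1990 / 1.1310 − 1 = 0.06012.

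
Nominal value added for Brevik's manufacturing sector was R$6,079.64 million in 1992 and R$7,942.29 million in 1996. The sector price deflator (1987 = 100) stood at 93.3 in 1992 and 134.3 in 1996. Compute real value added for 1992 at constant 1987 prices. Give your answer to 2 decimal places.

R$6,516.23 million

Real value added = Nominal / (sector price deflator/100) = 6079.64 / 0.933 = 6516.23.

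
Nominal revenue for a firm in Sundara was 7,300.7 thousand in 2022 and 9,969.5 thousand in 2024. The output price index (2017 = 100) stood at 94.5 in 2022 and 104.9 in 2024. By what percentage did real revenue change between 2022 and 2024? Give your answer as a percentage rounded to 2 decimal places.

Deflate each year: 2022 → 7300.7/0.945 = 7725.61; 2024 → 9969.5/1.049 = 9503.81.
So real revenue changed by 9503.81/7725.61 − 1 = 0.2302, i.e. 23.02%.

23.02%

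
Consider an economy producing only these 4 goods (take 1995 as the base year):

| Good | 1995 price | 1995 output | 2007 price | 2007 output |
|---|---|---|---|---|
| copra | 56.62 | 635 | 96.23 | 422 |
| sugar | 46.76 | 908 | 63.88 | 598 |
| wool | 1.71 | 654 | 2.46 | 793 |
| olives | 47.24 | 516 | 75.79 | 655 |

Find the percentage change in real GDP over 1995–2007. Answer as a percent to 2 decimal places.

-19.01%

Real GDP 1995 = Nominal GDP 1995 = 56.62·635 + 46.76·908 + 1.71·654 + 47.24·516 = 103905.96.
Real GDP 2007 (at 1995 prices) = 56.62·422 + 46.76·598 + 1.71·793 + 47.24·655 = 84154.35.
Real growth = 84154.35/103905.96 − 1 = -0.1901.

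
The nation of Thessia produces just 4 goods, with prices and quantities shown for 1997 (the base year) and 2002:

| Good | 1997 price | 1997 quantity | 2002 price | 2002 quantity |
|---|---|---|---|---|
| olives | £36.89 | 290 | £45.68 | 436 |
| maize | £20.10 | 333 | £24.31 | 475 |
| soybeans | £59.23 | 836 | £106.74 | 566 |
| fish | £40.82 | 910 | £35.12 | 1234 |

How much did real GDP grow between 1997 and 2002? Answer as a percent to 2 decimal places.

Real GDP 1997 = Nominal GDP 1997 = 36.89·290 + 20.10·333 + 59.23·836 + 40.82·910 = 104053.88.
Real GDP 2002 (at 1997 prices) = 36.89·436 + 20.10·475 + 59.23·566 + 40.82·1234 = 109527.60.
Real growth = 109527.60/104053.88 − 1 = 0.0526.

5.26%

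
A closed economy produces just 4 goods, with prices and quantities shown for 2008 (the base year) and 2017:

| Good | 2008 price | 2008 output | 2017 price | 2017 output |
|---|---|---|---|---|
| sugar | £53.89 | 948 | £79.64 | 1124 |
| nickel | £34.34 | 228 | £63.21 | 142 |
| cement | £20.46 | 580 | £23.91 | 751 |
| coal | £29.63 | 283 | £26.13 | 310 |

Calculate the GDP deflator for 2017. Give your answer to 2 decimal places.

Nominal GDP 2017 = 79.64·1124 + 63.21·142 + 23.91·751 + 26.13·310 = 124547.89.
Real GDP 2017 (at 2008 prices) = 53.89·1124 + 34.34·142 + 20.46·751 + 29.63·310 = 89999.40.
Deflator = Nominal/Real × 100 = 124547.89/89999.40 × 100 = 138.387.

138.39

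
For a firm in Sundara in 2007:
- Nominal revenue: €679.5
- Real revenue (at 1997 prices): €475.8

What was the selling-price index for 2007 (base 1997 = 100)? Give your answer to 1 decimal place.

selling-price index = (Nominal / Real) × 100 = 679.5 / 475.8 × 100 = 142.81.

142.8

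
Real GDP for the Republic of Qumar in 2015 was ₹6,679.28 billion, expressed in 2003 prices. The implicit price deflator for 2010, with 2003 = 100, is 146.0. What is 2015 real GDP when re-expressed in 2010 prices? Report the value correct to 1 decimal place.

₹9,751.7 billion

Real GDP in 2010 prices = Real GDP in 2003 prices × (P_2010/P_2003) = 6679.28 × 1.460 = 9751.75.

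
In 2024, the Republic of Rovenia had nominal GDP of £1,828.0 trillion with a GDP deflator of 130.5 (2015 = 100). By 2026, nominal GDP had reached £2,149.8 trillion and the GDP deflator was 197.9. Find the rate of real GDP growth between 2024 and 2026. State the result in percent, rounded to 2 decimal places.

Real GDP 2024 = 1828.0 / 1.305 = 1400.77.
Real GDP 2026 = 2149.8 / 1.979 = 1086.31.
Real growth = 1086.31 / 1400.77 − 1 = -0.2245.

-22.45%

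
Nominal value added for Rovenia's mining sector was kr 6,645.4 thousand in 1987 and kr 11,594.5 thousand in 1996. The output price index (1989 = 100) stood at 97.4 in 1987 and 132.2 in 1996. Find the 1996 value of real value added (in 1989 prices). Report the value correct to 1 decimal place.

Real value added = Nominal / (output price index/100) = 11594.5 / 1.322 = 8770.42.

kr 8,770.4 thousand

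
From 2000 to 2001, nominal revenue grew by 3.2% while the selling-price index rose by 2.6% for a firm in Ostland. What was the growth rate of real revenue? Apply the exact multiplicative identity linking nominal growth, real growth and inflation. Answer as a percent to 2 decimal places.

0.58%

(1 + g_nom) = (1 + g_real)(1 + π), so g_real = 1.0320 / 1.0260 − 1 = 0.00585.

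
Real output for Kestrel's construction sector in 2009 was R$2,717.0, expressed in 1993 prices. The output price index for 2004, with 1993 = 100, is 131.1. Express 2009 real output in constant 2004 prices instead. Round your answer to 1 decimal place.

R$3,562.0

Real output in 2004 prices = Real output in 1993 prices × (P_2004/P_1993) = 2717.0 × 1.311 = 3561.99.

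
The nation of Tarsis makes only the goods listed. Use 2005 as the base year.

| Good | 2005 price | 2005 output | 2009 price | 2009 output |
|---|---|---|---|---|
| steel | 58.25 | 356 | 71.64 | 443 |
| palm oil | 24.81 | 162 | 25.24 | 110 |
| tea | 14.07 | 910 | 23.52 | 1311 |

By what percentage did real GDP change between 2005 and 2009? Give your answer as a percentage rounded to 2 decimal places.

25.08%

Real GDP 2005 = Nominal GDP 2005 = 58.25·356 + 24.81·162 + 14.07·910 = 37559.92.
Real GDP 2009 (at 2005 prices) = 58.25·443 + 24.81·110 + 14.07·1311 = 46979.62.
Real growth = 46979.62/37559.92 − 1 = 0.2508.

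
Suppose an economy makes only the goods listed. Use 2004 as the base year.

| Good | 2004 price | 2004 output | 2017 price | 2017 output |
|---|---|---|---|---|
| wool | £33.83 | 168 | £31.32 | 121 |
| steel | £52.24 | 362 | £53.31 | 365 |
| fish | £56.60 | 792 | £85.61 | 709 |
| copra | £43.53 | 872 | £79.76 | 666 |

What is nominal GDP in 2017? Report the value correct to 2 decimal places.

£137065.52

Nominal GDP 2017 = Σ (p_2017 × q_2017) = 31.32·121 + 53.31·365 + 85.61·709 + 79.76·666 = 137065.52.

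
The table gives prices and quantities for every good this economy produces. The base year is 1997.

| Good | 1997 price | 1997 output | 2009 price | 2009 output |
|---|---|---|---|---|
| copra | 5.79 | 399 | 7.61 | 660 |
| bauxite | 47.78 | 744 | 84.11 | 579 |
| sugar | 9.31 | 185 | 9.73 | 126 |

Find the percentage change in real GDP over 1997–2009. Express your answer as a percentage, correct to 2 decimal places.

-17.49%

Real GDP 1997 = Nominal GDP 1997 = 5.79·399 + 47.78·744 + 9.31·185 = 39580.88.
Real GDP 2009 (at 1997 prices) = 5.79·660 + 47.78·579 + 9.31·126 = 32659.08.
Real growth = 32659.08/39580.88 − 1 = -0.1749.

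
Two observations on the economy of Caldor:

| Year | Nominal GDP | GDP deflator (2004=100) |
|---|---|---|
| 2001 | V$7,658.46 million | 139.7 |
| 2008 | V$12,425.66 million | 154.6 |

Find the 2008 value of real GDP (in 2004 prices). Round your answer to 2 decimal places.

V$8,037.30 million

Real GDP = Nominal / (GDP deflator/100) = 12425.66 / 1.546 = 8037.30.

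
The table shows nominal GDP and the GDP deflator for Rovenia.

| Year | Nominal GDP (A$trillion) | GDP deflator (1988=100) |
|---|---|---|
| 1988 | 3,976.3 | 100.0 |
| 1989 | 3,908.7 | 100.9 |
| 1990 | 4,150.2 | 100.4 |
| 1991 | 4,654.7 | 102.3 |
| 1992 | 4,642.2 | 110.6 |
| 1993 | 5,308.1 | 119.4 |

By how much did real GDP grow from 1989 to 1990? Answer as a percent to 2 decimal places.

Real GDP 1989 = 3908.7/1.009 = 3873.84.
Real GDP 1990 = 4150.2/1.004 = 4133.67.
Change = 4133.67/3873.84 − 1 = 0.0671.

6.71%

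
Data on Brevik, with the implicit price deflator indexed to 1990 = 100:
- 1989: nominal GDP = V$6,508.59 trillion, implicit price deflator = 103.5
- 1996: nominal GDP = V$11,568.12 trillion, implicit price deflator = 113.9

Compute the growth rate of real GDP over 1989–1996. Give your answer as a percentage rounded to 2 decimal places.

Deflate each year: 1989 → 6508.59/1.035 = 6288.49; 1996 → 11568.12/1.139 = 10156.38.
So real GDP changed by 10156.38/6288.49 − 1 = 0.6151, i.e. 61.51%.

61.51%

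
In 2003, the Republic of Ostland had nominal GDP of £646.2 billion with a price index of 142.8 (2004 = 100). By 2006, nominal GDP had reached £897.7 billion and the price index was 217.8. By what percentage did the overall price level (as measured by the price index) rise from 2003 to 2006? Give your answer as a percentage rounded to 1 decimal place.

Price-level change = 217.8 / 142.8 − 1 = 0.5252.

52.5%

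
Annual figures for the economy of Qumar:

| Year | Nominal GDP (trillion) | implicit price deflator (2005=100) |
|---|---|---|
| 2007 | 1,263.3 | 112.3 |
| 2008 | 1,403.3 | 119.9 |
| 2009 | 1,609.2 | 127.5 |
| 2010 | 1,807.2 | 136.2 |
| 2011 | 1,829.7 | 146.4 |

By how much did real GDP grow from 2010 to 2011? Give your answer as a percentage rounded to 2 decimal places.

Real GDP 2010 = 1807.2/1.362 = 1326.87.
Real GDP 2011 = 1829.7/1.464 = 1249.80.
Change = 1249.80/1326.87 − 1 = -0.0581.

-5.81%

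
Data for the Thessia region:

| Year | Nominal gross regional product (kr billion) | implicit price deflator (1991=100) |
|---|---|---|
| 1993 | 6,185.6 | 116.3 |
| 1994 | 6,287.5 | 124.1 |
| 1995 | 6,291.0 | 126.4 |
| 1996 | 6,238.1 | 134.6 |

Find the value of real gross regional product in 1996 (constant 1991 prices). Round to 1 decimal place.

Real gross regional product 1996 = 6238.1 / 1.346 = 4634.55.

kr 4,634.5 billion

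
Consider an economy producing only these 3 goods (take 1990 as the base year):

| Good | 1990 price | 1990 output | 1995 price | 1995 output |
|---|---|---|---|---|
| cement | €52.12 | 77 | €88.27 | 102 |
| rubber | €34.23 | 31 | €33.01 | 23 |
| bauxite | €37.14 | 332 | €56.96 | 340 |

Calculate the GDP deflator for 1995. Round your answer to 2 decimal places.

Nominal GDP 1995 = 88.27·102 + 33.01·23 + 56.96·340 = 29129.17.
Real GDP 1995 (at 1990 prices) = 52.12·102 + 34.23·23 + 37.14·340 = 18731.13.
Deflator = Nominal/Real × 100 = 29129.17/18731.13 × 100 = 155.512.

155.51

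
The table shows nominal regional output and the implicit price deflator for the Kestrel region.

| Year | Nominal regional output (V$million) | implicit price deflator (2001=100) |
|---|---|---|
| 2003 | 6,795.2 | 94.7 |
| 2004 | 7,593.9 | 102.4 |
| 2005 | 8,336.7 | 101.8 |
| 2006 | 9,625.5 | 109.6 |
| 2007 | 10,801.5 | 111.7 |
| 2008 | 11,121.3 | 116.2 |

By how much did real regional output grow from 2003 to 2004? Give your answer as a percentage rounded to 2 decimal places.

Real regional output 2003 = 6795.2/0.947 = 7175.50.
Real regional output 2004 = 7593.9/1.024 = 7415.92.
Change = 7415.92/7175.50 − 1 = 0.0335.

3.35%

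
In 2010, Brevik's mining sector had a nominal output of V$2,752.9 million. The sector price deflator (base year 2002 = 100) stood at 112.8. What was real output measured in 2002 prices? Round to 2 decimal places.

V$2,440.51 million

Real output = Nominal / (sector price deflator/100) = 2752.9 / 1.128 = 2440.51.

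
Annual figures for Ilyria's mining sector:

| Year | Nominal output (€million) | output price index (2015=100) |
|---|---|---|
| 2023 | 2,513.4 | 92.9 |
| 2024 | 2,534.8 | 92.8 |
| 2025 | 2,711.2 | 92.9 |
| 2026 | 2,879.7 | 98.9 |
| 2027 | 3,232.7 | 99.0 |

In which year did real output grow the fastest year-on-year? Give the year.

2027

2024: real = 2534.8/0.928 = 2731.47; growth vs 2023 (2705.49) = 0.96%.
2025: real = 2711.2/0.929 = 2918.41; growth vs 2024 (2731.47) = 6.84%.
2026: real = 2879.7/0.989 = 2911.73; growth vs 2025 (2918.41) = -0.23%.
2027: real = 3232.7/0.990 = 3265.35; growth vs 2026 (2911.73) = 12.14%.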